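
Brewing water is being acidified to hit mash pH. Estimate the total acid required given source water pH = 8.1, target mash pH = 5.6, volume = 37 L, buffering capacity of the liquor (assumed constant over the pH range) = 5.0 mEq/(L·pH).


acid = buffering capacity · (pH_source − pH_target) · V
acid = 5.0 · (8.1 − 5.6) · 37

462.5000 mEq


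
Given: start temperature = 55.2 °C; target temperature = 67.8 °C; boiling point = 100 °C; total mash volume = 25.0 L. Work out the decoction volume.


V_dec = V_total·(T_target − T_start)/(T_boil − T_start)
V_dec = 25.0·(67.8 − 55.2)/(100 − 55.2)

7.0312 L


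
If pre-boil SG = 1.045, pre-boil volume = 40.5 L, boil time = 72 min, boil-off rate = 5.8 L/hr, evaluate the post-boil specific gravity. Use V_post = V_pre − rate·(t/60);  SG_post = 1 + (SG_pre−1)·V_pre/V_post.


V_post = 40.5 − 5.8·(72/60) = 33.5400
SG_post = 1 + (1.045 − 1)·40.5/33.5400

1.0543


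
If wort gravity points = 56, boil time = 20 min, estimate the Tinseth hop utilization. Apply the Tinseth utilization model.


U = 1.65·0.000125^(GP/1000) · (1 − e^(−0.04·t))/4.15
bigness = 1.65·0.000125^(56/1000) = 0.9975
boil_factor = (1 − e^(−0.04·20))/4.15 = 0.1327
U = 0.9975 · 0.1327

0.1324


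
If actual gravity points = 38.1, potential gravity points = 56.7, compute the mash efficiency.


efficiency = actual / potential × 100
efficiency = 38.1 / 56.7 × 100

67.1958 %


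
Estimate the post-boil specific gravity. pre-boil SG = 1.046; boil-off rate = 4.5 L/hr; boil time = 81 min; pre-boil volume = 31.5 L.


V_post = V_pre − rate·(t/60);  SG_post = 1 + (SG_pre−1)·V_pre/V_post
V_post = 31.5 − 4.5·(81/60) = 25.4250
SG_post = 1 + (1.046 − 1)·31.5/25.4250

1.0570


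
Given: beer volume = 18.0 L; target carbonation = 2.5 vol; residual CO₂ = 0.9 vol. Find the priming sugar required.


sugar = (target − residual)·4.0·V
sugar = (2.5 − 0.9)·4.0·18.0

115.2000 g


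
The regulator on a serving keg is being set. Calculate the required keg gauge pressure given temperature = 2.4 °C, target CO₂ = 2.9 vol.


psi = vols/(0.01821 + 0.09011·e^(−0.04·T)) − 14.695
psi = 2.9/(0.01821 + 0.09011·e^(−0.04·2.4)) − 14.695

14.2842 psi


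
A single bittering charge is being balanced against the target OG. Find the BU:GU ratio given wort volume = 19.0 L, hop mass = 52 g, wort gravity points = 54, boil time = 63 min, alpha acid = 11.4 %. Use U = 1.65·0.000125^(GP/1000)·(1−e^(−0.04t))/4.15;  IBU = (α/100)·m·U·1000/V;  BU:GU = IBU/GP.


U = 1.65·0.000125^(54/1000)·(1−e^(−0.04·63))/4.15 = 0.2250
IBU = (11.4/100)·52·0.2250·1000/19.0 = 70.2093
BU:GU = 70.2093/54

1.3002


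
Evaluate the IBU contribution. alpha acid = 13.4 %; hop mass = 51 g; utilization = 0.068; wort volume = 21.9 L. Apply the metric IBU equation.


IBU = (α/100)·mass·U·1000 / V
IBU = (13.4/100)·51·0.068·1000 / 21.9

21.2197 IBU


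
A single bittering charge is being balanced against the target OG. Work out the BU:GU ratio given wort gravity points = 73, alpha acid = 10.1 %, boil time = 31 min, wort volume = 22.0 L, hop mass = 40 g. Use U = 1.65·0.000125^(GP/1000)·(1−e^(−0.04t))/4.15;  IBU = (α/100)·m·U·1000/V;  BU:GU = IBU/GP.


U = 1.65·0.000125^(73/1000)·(1−e^(−0.04·31))/4.15 = 0.1466
IBU = (10.1/100)·40·0.1466·1000/22.0 = 26.9218
BU:GU = 26.9218/73

0.3688


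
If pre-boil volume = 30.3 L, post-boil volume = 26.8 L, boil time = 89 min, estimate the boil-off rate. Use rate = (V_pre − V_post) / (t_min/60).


rate = (30.3 − 26.8) / (89/60)

2.3596 L/hr


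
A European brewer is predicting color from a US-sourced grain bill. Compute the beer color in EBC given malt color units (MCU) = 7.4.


SRM = 1.4922·MCU^0.6859;  EBC = SRM·1.97
SRM = 1.4922·7.4^0.6859 = 5.8889
EBC = 5.8889·1.97

11.6011 EBC


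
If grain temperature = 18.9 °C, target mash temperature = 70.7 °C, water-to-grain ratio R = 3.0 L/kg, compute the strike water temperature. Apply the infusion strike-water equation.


T_strike = (0.41/R)·(T_mash − T_grain) + T_mash
T_strike = (0.41/3.0)·(70.7 − 18.9) + 70.7

77.7793 °C


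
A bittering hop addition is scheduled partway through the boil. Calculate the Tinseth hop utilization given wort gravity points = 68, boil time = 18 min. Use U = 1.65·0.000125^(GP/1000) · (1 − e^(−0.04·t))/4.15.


bigness = 1.65·0.000125^(68/1000) = 0.8955
boil_factor = (1 − e^(−0.04·18))/4.15 = 0.1237
U = 0.8955 · 0.1237

0.1108


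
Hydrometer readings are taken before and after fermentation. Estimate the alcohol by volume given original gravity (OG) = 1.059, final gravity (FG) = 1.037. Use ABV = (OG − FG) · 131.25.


ABV = (1.059 − 1.037) · 131.25

2.8875 % ABV


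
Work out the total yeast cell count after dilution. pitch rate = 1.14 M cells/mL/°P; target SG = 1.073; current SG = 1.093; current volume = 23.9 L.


V_w = V·((SG_c−1)/(SG_t−1)−1);  °P = 259 − 259/SG_t;  cells = rate·(V+V_w)·°P
V_w = 23.9·((1.093−1)/(1.073−1)−1) = 6.5479
V_final = 23.9 + 6.5479 = 30.4479
°P = 259 − 259/1.073 = 17.6207
cells = 1.14·30.4479·17.6207

611.6257 billion cells


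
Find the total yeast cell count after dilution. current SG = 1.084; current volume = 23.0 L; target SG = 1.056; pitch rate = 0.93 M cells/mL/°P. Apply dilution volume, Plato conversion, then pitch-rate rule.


V_w = V·((SG_c−1)/(SG_t−1)−1);  °P = 259 − 259/SG_t;  cells = rate·(V+V_w)·°P
V_w = 23.0·((1.084−1)/(1.056−1)−1) = 11.5000
V_final = 23.0 + 11.5000 = 34.5000
°P = 259 − 259/1.056 = 13.7348
cells = 0.93·34.5000·13.7348

440.6826 billion cells


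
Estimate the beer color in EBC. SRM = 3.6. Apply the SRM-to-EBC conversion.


EBC = SRM · 1.97
EBC = 3.6 · 1.97

7.0920 EBC


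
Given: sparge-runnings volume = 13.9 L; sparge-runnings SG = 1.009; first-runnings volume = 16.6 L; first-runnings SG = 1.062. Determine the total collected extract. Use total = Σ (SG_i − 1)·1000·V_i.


first = (1.062 − 1)·1000·16.6 = 1029.2000
sparge = (1.009 − 1)·1000·13.9 = 125.1000
total = 1029.2000 + 125.1000

1154.3000 gravity·L


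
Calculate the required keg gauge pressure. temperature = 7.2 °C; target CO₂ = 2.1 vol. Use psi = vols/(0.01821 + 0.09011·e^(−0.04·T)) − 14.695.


psi = 2.1/(0.01821 + 0.09011·e^(−0.04·7.2)) − 14.695

9.7888 psi


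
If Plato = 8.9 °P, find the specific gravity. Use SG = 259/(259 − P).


SG = 259/(259 − 8.9)

1.0356


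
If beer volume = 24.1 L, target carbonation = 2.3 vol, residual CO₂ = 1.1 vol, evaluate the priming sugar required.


sugar = (target − residual)·4.0·V
sugar = (2.3 − 1.1)·4.0·24.1

115.6800 g


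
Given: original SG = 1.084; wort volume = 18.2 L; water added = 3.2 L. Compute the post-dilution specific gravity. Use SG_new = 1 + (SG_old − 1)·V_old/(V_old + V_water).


pts = (1.084 − 1)·1000·18.2/(18.2 + 3.2) = 71.4393
SG_new = 1 + 71.4393/1000

1.0714


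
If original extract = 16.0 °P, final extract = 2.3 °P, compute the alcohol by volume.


SG = 259/(259 − P);  ABV = (OG − FG)·131.25
OG = 259/(259 − 16.0) = 1.0658
FG = 259/(259 − 2.3) = 1.0090
ABV = (1.0658 − 1.0090)·131.25

7.4660 % ABV


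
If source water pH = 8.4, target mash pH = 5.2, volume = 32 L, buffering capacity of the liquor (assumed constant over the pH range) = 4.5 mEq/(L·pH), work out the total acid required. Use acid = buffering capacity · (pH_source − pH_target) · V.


acid = 4.5 · (8.4 − 5.2) · 32

460.8000 mEq


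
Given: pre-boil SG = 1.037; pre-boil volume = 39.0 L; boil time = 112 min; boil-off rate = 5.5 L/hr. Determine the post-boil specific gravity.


V_post = V_pre − rate·(t/60);  SG_post = 1 + (SG_pre−1)·V_pre/V_post
V_post = 39.0 − 5.5·(112/60) = 28.7333
SG_post = 1 + (1.037 − 1)·39.0/28.7333

1.0502


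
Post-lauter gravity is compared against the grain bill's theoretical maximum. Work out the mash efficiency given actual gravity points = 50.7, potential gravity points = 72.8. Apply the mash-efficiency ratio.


efficiency = actual / potential × 100
efficiency = 50.7 / 72.8 × 100

69.6429 %


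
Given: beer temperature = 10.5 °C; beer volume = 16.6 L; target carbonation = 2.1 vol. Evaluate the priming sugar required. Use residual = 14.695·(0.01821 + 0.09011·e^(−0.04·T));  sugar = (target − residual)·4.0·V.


residual = 14.695·(0.01821 + 0.09011·e^(−0.04·10.5)) = 1.1376
sugar = (2.1 − 1.1376)·4.0·16.6

63.9010 g


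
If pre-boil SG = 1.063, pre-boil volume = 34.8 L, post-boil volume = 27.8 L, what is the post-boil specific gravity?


SG_post = 1 + (SG_pre − 1)·V_pre/V_post
pts_pre = (1.063 − 1)·1000 = 63.0000
pts_post = 63.0000·34.8/27.8 = 78.8633
SG_post = 1 + 78.8633/1000

1.0789


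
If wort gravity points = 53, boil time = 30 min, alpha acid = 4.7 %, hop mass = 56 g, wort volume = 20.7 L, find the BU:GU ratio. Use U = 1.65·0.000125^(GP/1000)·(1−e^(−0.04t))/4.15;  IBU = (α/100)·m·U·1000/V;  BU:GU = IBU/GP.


U = 1.65·0.000125^(53/1000)·(1−e^(−0.04·30))/4.15 = 0.1726
IBU = (4.7/100)·56·0.1726·1000/20.7 = 21.9404
BU:GU = 21.9404/53

0.4140


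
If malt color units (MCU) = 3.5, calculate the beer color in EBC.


SRM = 1.4922·MCU^0.6859;  EBC = SRM·1.97
SRM = 1.4922·3.5^0.6859 = 3.5237
EBC = 3.5237·1.97

6.9418 EBC


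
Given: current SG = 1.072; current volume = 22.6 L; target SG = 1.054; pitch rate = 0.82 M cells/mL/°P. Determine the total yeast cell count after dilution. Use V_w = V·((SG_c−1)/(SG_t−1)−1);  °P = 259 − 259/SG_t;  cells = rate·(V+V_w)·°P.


V_w = 22.6·((1.072−1)/(1.054−1)−1) = 7.5333
V_final = 22.6 + 7.5333 = 30.1333
°P = 259 − 259/1.054 = 13.2694
cells = 0.82·30.1333·13.2694

327.8793 billion cells


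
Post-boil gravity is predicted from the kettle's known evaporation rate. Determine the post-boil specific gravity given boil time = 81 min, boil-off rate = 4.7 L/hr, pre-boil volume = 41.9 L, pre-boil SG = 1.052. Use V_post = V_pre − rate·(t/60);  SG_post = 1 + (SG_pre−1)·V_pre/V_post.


V_post = 41.9 − 4.7·(81/60) = 35.5550
SG_post = 1 + (1.052 − 1)·41.9/35.5550

1.0613


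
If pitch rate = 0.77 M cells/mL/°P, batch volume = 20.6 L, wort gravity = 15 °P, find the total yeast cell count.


cells (billions) = rate · V_L · °P
cells = 0.77 · 20.6 · 15

237.9300 billion cells


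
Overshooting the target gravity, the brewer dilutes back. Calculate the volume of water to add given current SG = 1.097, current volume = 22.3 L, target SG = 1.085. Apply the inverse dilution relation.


V_water = V·((SG_curr − 1)/(SG_target − 1) − 1)
V_water = 22.3·((1.097 − 1)/(1.085 − 1) − 1)

3.1482 L


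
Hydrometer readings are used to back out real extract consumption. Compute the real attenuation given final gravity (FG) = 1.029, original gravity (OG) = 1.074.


AA = (OG−FG)/(OG−1)·100;  RA = AA·0.8192
AA = (1.074 − 1.029)/(1.074 − 1)·100 = 60.8108
RA = 60.8108·0.8192

49.8162 %


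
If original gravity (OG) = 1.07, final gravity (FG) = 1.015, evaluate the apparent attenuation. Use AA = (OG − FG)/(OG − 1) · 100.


AA = (1.07 − 1.015)/(1.07 − 1) · 100

78.5714 %


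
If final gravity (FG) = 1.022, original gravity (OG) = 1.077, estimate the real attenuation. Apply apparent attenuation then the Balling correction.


AA = (OG−FG)/(OG−1)·100;  RA = AA·0.8192
AA = (1.077 − 1.022)/(1.077 − 1)·100 = 71.4286
RA = 71.4286·0.8192

58.5143 %


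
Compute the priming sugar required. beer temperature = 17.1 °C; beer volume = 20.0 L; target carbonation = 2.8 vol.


residual = 14.695·(0.01821 + 0.09011·e^(−0.04·T));  sugar = (target − residual)·4.0·V
residual = 14.695·(0.01821 + 0.09011·e^(−0.04·17.1)) = 0.9358
sugar = (2.8 − 0.9358)·4.0·20.0

149.1389 g


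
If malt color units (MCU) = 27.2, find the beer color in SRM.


SRM = 1.4922 · MCU^0.6859
SRM = 1.4922 · 27.2^0.6859

14.3813 SRM


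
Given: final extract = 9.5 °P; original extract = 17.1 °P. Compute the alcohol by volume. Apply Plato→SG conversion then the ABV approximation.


SG = 259/(259 − P);  ABV = (OG − FG)·131.25
OG = 259/(259 − 17.1) = 1.0707
FG = 259/(259 − 9.5) = 1.0381
ABV = (1.0707 − 1.0381)·131.25

4.2806 % ABV


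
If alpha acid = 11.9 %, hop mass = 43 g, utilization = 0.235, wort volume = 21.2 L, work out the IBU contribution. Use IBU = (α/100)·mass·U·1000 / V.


IBU = (11.9/100)·43·0.235·1000 / 21.2

56.7215 IBU


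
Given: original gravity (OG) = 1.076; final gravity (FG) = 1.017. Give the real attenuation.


AA = (OG−FG)/(OG−1)·100;  RA = AA·0.8192
AA = (1.076 − 1.017)/(1.076 − 1)·100 = 77.6316
RA = 77.6316·0.8192

63.5958 %


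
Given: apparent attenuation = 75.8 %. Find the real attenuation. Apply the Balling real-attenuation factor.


RA = AA · 0.8192
RA = 75.8 · 0.8192

62.0954 %


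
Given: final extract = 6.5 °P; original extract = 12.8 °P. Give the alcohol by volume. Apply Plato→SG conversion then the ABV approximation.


SG = 259/(259 − P);  ABV = (OG − FG)·131.25
OG = 259/(259 − 12.8) = 1.0520
FG = 259/(259 − 6.5) = 1.0257
ABV = (1.0520 − 1.0257)·131.25

3.4450 % ABV


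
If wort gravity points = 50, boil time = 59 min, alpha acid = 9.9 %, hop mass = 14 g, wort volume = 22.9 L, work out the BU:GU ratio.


U = 1.65·0.000125^(GP/1000)·(1−e^(−0.04t))/4.15;  IBU = (α/100)·m·U·1000/V;  BU:GU = IBU/GP
U = 1.65·0.000125^(50/1000)·(1−e^(−0.04·59))/4.15 = 0.2297
IBU = (9.9/100)·14·0.2297·1000/22.9 = 13.9039
BU:GU = 13.9039/50

0.2781


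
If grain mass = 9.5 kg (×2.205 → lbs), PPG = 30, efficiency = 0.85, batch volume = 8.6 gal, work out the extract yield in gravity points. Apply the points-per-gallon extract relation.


points = lbs × PPG × eff / vol
lbs = 9.5 × 2.205 = 20.9475
points = 20.9475 × 30 × 0.85 / 8.6

62.1118 points


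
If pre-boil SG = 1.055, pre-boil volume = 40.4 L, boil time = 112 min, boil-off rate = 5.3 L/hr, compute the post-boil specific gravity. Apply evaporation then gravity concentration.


V_post = V_pre − rate·(t/60);  SG_post = 1 + (SG_pre−1)·V_pre/V_post
V_post = 40.4 − 5.3·(112/60) = 30.5067
SG_post = 1 + (1.055 − 1)·40.4/30.5067

1.0728


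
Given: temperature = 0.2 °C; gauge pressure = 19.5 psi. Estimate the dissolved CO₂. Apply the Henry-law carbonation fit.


vols = (P + 14.695)·(0.01821 + 0.09011·e^(−0.04·T))
vols = (19.5 + 14.695)·(0.01821 + 0.09011·e^(−0.04·0.2))

3.6795 volumes


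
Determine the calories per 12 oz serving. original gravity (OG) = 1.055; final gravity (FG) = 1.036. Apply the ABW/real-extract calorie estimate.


ABW = (OG−FG)·131.25·0.79/FG;  °P = 259 − 259/SG (for OG→OE and FG→AE);  RE = 0.1808·OE + 0.8192·AE;  Cal = (6.9·ABW + 4·(RE−0.1))·FG·3.55
ABW = (1.055 − 1.036)·131.25·0.79/1.036 = 1.9016
OE = 259 − 259/1.055 = 13.5024 °P
AE = 259 − 259/1.036 = 9.0000 °P
RE = 0.1808·13.5024 + 0.8192·9.0000 = 9.8140 °P
Cal = (6.9·1.9016 + 4·(9.8140−0.1))·1.036·3.55

191.1617 kcal


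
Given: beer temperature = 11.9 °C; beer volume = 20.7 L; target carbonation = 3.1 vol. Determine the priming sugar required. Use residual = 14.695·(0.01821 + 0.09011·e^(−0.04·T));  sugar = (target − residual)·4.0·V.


residual = 14.695·(0.01821 + 0.09011·e^(−0.04·11.9)) = 1.0903
sugar = (3.1 − 1.0903)·4.0·20.7

166.4071 g


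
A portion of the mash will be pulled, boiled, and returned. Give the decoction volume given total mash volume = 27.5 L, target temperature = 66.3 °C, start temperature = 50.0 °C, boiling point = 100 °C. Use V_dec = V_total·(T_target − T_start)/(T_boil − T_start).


V_dec = 27.5·(66.3 − 50.0)/(100 − 50.0)

8.9650 L


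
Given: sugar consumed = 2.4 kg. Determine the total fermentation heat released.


Q = m_sugar · 590 kJ/kg
Q = 2.4 · 590

1416.0000 kJ


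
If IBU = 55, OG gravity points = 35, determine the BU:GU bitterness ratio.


BU:GU = IBU / OG_points
BU:GU = 55 / 35

1.5714


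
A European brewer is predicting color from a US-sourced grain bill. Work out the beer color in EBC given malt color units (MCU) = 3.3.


SRM = 1.4922·MCU^0.6859;  EBC = SRM·1.97
SRM = 1.4922·3.3^0.6859 = 3.3844
EBC = 3.3844·1.97

6.6672 EBC


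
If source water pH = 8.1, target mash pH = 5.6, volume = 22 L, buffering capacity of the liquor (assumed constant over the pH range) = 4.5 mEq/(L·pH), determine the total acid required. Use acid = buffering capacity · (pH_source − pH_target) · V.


acid = 4.5 · (8.1 − 5.6) · 22

247.5000 mEq


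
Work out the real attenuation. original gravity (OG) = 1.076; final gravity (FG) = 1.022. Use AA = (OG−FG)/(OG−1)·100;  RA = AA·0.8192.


AA = (1.076 − 1.022)/(1.076 − 1)·100 = 71.0526
RA = 71.0526·0.8192

58.2063 %


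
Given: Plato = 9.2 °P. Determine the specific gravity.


SG = 259/(259 − P)
SG = 259/(259 − 9.2)

1.0368


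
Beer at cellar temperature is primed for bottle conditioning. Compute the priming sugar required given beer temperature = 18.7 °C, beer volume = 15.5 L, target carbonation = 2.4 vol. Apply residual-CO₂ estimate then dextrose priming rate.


residual = 14.695·(0.01821 + 0.09011·e^(−0.04·T));  sugar = (target − residual)·4.0·V
residual = 14.695·(0.01821 + 0.09011·e^(−0.04·18.7)) = 0.8943
sugar = (2.4 − 0.8943)·4.0·15.5

93.3509 g


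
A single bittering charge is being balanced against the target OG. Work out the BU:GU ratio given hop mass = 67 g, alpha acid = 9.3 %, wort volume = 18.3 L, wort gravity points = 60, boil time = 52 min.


U = 1.65·0.000125^(GP/1000)·(1−e^(−0.04t))/4.15;  IBU = (α/100)·m·U·1000/V;  BU:GU = IBU/GP
U = 1.65·0.000125^(60/1000)·(1−e^(−0.04·52))/4.15 = 0.2029
IBU = (9.3/100)·67·0.2029·1000/18.3 = 69.0876
BU:GU = 69.0876/60

1.1515


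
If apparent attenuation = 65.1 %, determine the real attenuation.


RA = AA · 0.8192
RA = 65.1 · 0.8192

53.3299 %


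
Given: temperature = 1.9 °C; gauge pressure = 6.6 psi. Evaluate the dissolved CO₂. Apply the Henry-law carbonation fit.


vols = (P + 14.695)·(0.01821 + 0.09011·e^(−0.04·T))
vols = (6.6 + 14.695)·(0.01821 + 0.09011·e^(−0.04·1.9))

2.1662 volumes


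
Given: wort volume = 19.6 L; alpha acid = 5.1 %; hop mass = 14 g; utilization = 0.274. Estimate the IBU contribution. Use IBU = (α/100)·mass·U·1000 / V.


IBU = (5.1/100)·14·0.274·1000 / 19.6

9.9814 IBU


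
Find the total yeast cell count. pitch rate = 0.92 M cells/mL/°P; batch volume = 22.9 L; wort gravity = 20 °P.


cells (billions) = rate · V_L · °P
cells = 0.92 · 22.9 · 20

421.3600 billion cells


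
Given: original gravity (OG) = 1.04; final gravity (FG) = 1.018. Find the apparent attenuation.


AA = (OG − FG)/(OG − 1) · 100
AA = (1.04 − 1.018)/(1.04 − 1) · 100

55.0000 %


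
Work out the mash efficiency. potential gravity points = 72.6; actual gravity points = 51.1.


efficiency = actual / potential × 100
efficiency = 51.1 / 72.6 × 100

70.3857 %


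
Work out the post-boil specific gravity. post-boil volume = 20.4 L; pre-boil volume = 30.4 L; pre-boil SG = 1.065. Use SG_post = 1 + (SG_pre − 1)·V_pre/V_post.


pts_pre = (1.065 − 1)·1000 = 65.0000
pts_post = 65.0000·30.4/20.4 = 96.8627
SG_post = 1 + 96.8627/1000

1.0969


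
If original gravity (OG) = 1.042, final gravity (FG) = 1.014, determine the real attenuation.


AA = (OG−FG)/(OG−1)·100;  RA = AA·0.8192
AA = (1.042 − 1.014)/(1.042 − 1)·100 = 66.6667
RA = 66.6667·0.8192

54.6133 %


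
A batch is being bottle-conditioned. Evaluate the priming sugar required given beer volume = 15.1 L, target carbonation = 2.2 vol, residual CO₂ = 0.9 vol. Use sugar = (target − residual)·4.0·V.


sugar = (2.2 − 0.9)·4.0·15.1

78.5200 g


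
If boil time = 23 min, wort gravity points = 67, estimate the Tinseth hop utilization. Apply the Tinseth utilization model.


U = 1.65·0.000125^(GP/1000) · (1 − e^(−0.04·t))/4.15
bigness = 1.65·0.000125^(67/1000) = 0.9036
boil_factor = (1 − e^(−0.04·23))/4.15 = 0.1449
U = 0.9036 · 0.1449

0.1310


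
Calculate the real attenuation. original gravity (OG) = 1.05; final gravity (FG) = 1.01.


AA = (OG−FG)/(OG−1)·100;  RA = AA·0.8192
AA = (1.05 − 1.01)/(1.05 − 1)·100 = 80.0000
RA = 80.0000·0.8192

65.5360 %


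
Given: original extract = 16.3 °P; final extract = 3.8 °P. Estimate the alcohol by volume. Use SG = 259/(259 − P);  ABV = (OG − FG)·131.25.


OG = 259/(259 − 16.3) = 1.0672
FG = 259/(259 − 3.8) = 1.0149
ABV = (1.0672 − 1.0149)·131.25

6.8605 % ABV


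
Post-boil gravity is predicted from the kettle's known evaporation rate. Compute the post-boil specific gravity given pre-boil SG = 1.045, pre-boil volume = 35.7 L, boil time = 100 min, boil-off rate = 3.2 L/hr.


V_post = V_pre − rate·(t/60);  SG_post = 1 + (SG_pre−1)·V_pre/V_post
V_post = 35.7 − 3.2·(100/60) = 30.3667
SG_post = 1 + (1.045 − 1)·35.7/30.3667

1.0529


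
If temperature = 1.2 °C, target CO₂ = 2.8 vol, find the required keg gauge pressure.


psi = vols/(0.01821 + 0.09011·e^(−0.04·T)) − 14.695
psi = 2.8/(0.01821 + 0.09011·e^(−0.04·1.2)) − 14.695

12.2030 psi


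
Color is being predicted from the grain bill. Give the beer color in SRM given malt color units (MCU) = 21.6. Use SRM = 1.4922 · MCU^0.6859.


SRM = 1.4922 · 21.6^0.6859

12.2780 SRM


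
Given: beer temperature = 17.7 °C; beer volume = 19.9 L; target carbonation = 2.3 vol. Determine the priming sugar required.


residual = 14.695·(0.01821 + 0.09011·e^(−0.04·T));  sugar = (target − residual)·4.0·V
residual = 14.695·(0.01821 + 0.09011·e^(−0.04·17.7)) = 0.9199
sugar = (2.3 − 0.9199)·4.0·19.9

109.8545 g


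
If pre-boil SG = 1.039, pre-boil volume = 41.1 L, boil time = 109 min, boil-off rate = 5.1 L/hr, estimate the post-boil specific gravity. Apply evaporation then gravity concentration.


V_post = V_pre − rate·(t/60);  SG_post = 1 + (SG_pre−1)·V_pre/V_post
V_post = 41.1 − 5.1·(109/60) = 31.8350
SG_post = 1 + (1.039 − 1)·41.1/31.8350

1.0504


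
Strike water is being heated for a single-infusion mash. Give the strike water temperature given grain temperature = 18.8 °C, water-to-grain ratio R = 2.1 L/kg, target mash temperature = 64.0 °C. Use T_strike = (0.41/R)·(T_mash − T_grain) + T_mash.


T_strike = (0.41/2.1)·(64.0 − 18.8) + 64.0

72.8248 °C


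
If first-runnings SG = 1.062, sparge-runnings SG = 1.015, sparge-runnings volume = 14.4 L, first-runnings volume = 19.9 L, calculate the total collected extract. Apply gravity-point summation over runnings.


total = Σ (SG_i − 1)·1000·V_i
first = (1.062 − 1)·1000·19.9 = 1233.8000
sparge = (1.015 − 1)·1000·14.4 = 216.0000
total = 1233.8000 + 216.0000

1449.8000 gravity·L


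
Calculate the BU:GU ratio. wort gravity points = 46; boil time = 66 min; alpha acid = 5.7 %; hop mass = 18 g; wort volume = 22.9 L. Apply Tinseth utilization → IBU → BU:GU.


U = 1.65·0.000125^(GP/1000)·(1−e^(−0.04t))/4.15;  IBU = (α/100)·m·U·1000/V;  BU:GU = IBU/GP
U = 1.65·0.000125^(46/1000)·(1−e^(−0.04·66))/4.15 = 0.2442
IBU = (5.7/100)·18·0.2442·1000/22.9 = 10.9409
BU:GU = 10.9409/46

0.2378


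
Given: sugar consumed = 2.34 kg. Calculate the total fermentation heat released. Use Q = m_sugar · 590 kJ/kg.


Q = 2.34 · 590

1380.6000 kJ


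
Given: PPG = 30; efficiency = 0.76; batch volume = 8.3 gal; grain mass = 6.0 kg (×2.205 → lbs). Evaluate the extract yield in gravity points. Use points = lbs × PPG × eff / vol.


lbs = 6.0 × 2.205 = 13.2300
points = 13.2300 × 30 × 0.76 / 8.3

36.3427 points


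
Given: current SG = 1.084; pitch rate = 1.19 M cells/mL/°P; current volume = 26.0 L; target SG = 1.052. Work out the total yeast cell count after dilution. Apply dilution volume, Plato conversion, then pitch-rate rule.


V_w = V·((SG_c−1)/(SG_t−1)−1);  °P = 259 − 259/SG_t;  cells = rate·(V+V_w)·°P
V_w = 26.0·((1.084−1)/(1.052−1)−1) = 16.0000
V_final = 26.0 + 16.0000 = 42.0000
°P = 259 − 259/1.052 = 12.8023
cells = 1.19·42.0000·12.8023

639.8580 billion cells


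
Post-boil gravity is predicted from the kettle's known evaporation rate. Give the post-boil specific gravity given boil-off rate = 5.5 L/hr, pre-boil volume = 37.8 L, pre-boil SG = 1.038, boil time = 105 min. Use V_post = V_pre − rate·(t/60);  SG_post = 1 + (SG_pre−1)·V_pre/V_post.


V_post = 37.8 − 5.5·(105/60) = 28.1750
SG_post = 1 + (1.038 − 1)·37.8/28.1750

1.0510


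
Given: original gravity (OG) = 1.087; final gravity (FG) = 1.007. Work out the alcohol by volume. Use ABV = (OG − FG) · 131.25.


ABV = (1.087 − 1.007) · 131.25

10.5000 % ABV


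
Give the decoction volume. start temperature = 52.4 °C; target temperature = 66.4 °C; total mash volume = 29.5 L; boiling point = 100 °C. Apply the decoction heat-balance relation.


V_dec = V_total·(T_target − T_start)/(T_boil − T_start)
V_dec = 29.5·(66.4 − 52.4)/(100 − 52.4)

8.6765 L


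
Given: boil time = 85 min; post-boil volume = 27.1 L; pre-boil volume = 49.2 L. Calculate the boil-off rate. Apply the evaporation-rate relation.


rate = (V_pre − V_post) / (t_min/60)
rate = (49.2 − 27.1) / (85/60)

15.6000 L/hr


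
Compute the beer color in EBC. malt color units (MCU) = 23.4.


SRM = 1.4922·MCU^0.6859;  EBC = SRM·1.97
SRM = 1.4922·23.4^0.6859 = 12.9710
EBC = 12.9710·1.97

25.5528 EBC


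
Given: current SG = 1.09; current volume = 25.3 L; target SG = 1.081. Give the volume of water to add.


V_water = V·((SG_curr − 1)/(SG_target − 1) − 1)
V_water = 25.3·((1.09 − 1)/(1.081 − 1) − 1)

2.8111 L


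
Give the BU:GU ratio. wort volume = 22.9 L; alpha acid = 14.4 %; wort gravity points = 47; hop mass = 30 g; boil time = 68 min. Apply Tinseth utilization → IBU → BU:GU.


U = 1.65·0.000125^(GP/1000)·(1−e^(−0.04t))/4.15;  IBU = (α/100)·m·U·1000/V;  BU:GU = IBU/GP
U = 1.65·0.000125^(47/1000)·(1−e^(−0.04·68))/4.15 = 0.2434
IBU = (14.4/100)·30·0.2434·1000/22.9 = 45.9245
BU:GU = 45.9245/47

0.9771


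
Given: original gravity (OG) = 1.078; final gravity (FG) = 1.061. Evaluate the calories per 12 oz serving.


ABW = (OG−FG)·131.25·0.79/FG;  °P = 259 − 259/SG (for OG→OE and FG→AE);  RE = 0.1808·OE + 0.8192·AE;  Cal = (6.9·ABW + 4·(RE−0.1))·FG·3.55
ABW = (1.078 − 1.061)·131.25·0.79/1.061 = 1.6613
OE = 259 − 259/1.078 = 18.7403 °P
AE = 259 − 259/1.061 = 14.8907 °P
RE = 0.1808·18.7403 + 0.8192·14.8907 = 15.5867 °P
Cal = (6.9·1.6613 + 4·(15.5867−0.1))·1.061·3.55

276.5024 kcal


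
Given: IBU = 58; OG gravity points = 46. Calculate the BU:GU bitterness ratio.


BU:GU = IBU / OG_points
BU:GU = 58 / 46

1.2609


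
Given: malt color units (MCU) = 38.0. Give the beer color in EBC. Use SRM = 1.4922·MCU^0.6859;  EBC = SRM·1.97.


SRM = 1.4922·38.0^0.6859 = 18.0884
EBC = 18.0884·1.97

35.6342 EBC


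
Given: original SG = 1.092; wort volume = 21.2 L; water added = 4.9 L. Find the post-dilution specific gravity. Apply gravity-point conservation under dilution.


SG_new = 1 + (SG_old − 1)·V_old/(V_old + V_water)
pts = (1.092 − 1)·1000·21.2/(21.2 + 4.9) = 74.7280
SG_new = 1 + 74.7280/1000

1.0747


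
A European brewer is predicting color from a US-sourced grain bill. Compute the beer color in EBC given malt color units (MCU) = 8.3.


SRM = 1.4922·MCU^0.6859;  EBC = SRM·1.97
SRM = 1.4922·8.3^0.6859 = 6.3712
EBC = 6.3712·1.97

12.5513 EBC


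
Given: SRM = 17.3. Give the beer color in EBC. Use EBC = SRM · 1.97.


EBC = 17.3 · 1.97

34.0810 EBC


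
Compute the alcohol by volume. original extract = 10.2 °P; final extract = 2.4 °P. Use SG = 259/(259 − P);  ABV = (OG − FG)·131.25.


OG = 259/(259 − 10.2) = 1.0410
FG = 259/(259 − 2.4) = 1.0094
ABV = (1.0410 − 1.0094)·131.25

4.1532 % ABV


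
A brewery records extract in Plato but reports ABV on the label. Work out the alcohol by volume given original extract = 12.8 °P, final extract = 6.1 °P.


SG = 259/(259 − P);  ABV = (OG − FG)·131.25
OG = 259/(259 − 12.8) = 1.0520
FG = 259/(259 − 6.1) = 1.0241
ABV = (1.0520 − 1.0241)·131.25

3.6579 % ABV


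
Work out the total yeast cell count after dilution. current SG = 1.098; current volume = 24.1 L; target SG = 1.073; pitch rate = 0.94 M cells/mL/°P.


V_w = V·((SG_c−1)/(SG_t−1)−1);  °P = 259 − 259/SG_t;  cells = rate·(V+V_w)·°P
V_w = 24.1·((1.098−1)/(1.073−1)−1) = 8.2534
V_final = 24.1 + 8.2534 = 32.3534
°P = 259 − 259/1.073 = 17.6207
cells = 0.94·32.3534·17.6207

535.8843 billion cells


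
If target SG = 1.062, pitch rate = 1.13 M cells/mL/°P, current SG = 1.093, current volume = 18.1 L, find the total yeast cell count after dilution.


V_w = V·((SG_c−1)/(SG_t−1)−1);  °P = 259 − 259/SG_t;  cells = rate·(V+V_w)·°P
V_w = 18.1·((1.093−1)/(1.062−1)−1) = 9.0500
V_final = 18.1 + 9.0500 = 27.1500
°P = 259 − 259/1.062 = 15.1205
cells = 1.13·27.1500·15.1205

463.8902 billion cells


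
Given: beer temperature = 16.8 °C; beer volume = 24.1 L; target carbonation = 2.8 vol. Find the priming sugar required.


residual = 14.695·(0.01821 + 0.09011·e^(−0.04·T));  sugar = (target − residual)·4.0·V
residual = 14.695·(0.01821 + 0.09011·e^(−0.04·16.8)) = 0.9438
sugar = (2.8 − 0.9438)·4.0·24.1

178.9348 g


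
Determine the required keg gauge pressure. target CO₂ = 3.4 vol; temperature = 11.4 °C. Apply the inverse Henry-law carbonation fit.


psi = vols/(0.01821 + 0.09011·e^(−0.04·T)) − 14.695
psi = 3.4/(0.01821 + 0.09011·e^(−0.04·11.4)) − 14.695

30.4440 psi


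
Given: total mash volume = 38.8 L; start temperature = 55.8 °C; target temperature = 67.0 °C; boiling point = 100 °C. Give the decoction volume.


V_dec = V_total·(T_target − T_start)/(T_boil − T_start)
V_dec = 38.8·(67.0 − 55.8)/(100 − 55.8)

9.8317 L


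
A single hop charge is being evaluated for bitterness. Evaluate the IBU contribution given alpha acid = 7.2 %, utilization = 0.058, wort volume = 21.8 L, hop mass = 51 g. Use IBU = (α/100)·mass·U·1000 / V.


IBU = (7.2/100)·51·0.058·1000 / 21.8

9.7695 IBU


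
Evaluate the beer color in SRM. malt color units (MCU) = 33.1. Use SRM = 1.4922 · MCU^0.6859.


SRM = 1.4922 · 33.1^0.6859

16.4542 SRM


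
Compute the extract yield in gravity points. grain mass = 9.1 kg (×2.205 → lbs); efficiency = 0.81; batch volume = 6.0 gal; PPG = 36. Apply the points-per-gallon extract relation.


points = lbs × PPG × eff / vol
lbs = 9.1 × 2.205 = 20.0655
points = 20.0655 × 36 × 0.81 / 6.0

97.5183 points


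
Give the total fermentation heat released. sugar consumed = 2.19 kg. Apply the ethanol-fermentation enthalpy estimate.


Q = m_sugar · 590 kJ/kg
Q = 2.19 · 590

1292.1000 kJ


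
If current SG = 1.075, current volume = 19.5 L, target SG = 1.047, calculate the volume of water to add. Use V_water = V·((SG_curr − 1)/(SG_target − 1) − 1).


V_water = 19.5·((1.075 − 1)/(1.047 − 1) − 1)

11.6170 L


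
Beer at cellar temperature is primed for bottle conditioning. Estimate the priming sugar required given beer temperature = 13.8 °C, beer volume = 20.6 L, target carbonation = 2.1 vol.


residual = 14.695·(0.01821 + 0.09011·e^(−0.04·T));  sugar = (target − residual)·4.0·V
residual = 14.695·(0.01821 + 0.09011·e^(−0.04·13.8)) = 1.0300
sugar = (2.1 − 1.0300)·4.0·20.6

88.1641 g


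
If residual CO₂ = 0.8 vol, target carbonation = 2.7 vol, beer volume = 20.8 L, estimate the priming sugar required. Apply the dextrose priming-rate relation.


sugar = (target − residual)·4.0·V
sugar = (2.7 − 0.8)·4.0·20.8

158.0800 g


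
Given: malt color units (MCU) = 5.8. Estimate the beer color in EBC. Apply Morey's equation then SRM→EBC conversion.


SRM = 1.4922·MCU^0.6859;  EBC = SRM·1.97
SRM = 1.4922·5.8^0.6859 = 4.9827
EBC = 4.9827·1.97

9.8159 EBC


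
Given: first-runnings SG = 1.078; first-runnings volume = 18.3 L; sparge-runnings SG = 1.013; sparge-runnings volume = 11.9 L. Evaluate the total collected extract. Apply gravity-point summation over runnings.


total = Σ (SG_i − 1)·1000·V_i
first = (1.078 − 1)·1000·18.3 = 1427.4000
sparge = (1.013 − 1)·1000·11.9 = 154.7000
total = 1427.4000 + 154.7000

1582.1000 gravity·L


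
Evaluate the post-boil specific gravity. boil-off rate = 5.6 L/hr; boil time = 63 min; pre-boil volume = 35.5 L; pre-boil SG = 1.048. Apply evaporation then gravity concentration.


V_post = V_pre − rate·(t/60);  SG_post = 1 + (SG_pre−1)·V_pre/V_post
V_post = 35.5 − 5.6·(63/60) = 29.6200
SG_post = 1 + (1.048 − 1)·35.5/29.6200

1.0575


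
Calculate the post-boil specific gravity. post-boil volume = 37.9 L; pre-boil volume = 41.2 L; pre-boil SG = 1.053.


SG_post = 1 + (SG_pre − 1)·V_pre/V_post
pts_pre = (1.053 − 1)·1000 = 53.0000
pts_post = 53.0000·41.2/37.9 = 57.6148
SG_post = 1 + 57.6148/1000

1.0576


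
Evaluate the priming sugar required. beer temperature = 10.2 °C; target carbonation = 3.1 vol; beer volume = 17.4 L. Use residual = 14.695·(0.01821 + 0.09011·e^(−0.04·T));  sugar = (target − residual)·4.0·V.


residual = 14.695·(0.01821 + 0.09011·e^(−0.04·10.2)) = 1.1481
sugar = (3.1 − 1.1481)·4.0·17.4

135.8495 g


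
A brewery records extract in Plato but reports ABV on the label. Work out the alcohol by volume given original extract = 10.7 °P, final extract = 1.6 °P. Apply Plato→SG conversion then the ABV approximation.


SG = 259/(259 − P);  ABV = (OG − FG)·131.25
OG = 259/(259 − 10.7) = 1.0431
FG = 259/(259 − 1.6) = 1.0062
ABV = (1.0431 − 1.0062)·131.25

4.8401 % ABV


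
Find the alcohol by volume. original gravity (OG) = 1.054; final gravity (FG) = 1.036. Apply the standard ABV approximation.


ABV = (OG − FG) · 131.25
ABV = (1.054 − 1.036) · 131.25

2.3625 % ABV


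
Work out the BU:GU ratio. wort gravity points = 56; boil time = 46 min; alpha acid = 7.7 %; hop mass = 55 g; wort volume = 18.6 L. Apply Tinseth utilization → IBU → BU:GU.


U = 1.65·0.000125^(GP/1000)·(1−e^(−0.04t))/4.15;  IBU = (α/100)·m·U·1000/V;  BU:GU = IBU/GP
U = 1.65·0.000125^(56/1000)·(1−e^(−0.04·46))/4.15 = 0.2022
IBU = (7.7/100)·55·0.2022·1000/18.6 = 46.0356
BU:GU = 46.0356/56

0.8221


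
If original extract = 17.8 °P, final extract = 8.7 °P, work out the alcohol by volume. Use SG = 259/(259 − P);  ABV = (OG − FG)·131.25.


OG = 259/(259 − 17.8) = 1.0738
FG = 259/(259 − 8.7) = 1.0348
ABV = (1.0738 − 1.0348)·131.25

5.1239 % ABV


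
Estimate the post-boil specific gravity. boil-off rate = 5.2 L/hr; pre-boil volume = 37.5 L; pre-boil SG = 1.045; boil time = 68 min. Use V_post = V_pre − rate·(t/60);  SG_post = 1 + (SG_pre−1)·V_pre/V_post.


V_post = 37.5 − 5.2·(68/60) = 31.6067
SG_post = 1 + (1.045 − 1)·37.5/31.6067

1.0534


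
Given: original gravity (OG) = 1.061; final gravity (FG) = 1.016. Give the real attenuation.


AA = (OG−FG)/(OG−1)·100;  RA = AA·0.8192
AA = (1.061 − 1.016)/(1.061 − 1)·100 = 73.7705
RA = 73.7705·0.8192

60.4328 %


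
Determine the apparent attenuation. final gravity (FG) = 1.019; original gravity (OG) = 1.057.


AA = (OG − FG)/(OG − 1) · 100
AA = (1.057 − 1.019)/(1.057 − 1) · 100

66.6667 %


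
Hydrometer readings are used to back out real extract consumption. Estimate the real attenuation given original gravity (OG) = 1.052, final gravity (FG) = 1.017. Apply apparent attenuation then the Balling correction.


AA = (OG−FG)/(OG−1)·100;  RA = AA·0.8192
AA = (1.052 − 1.017)/(1.052 − 1)·100 = 67.3077
RA = 67.3077·0.8192

55.1385 %


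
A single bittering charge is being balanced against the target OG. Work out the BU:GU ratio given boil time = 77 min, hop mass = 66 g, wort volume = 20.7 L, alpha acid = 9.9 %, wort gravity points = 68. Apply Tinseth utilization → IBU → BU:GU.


U = 1.65·0.000125^(GP/1000)·(1−e^(−0.04t))/4.15;  IBU = (α/100)·m·U·1000/V;  BU:GU = IBU/GP
U = 1.65·0.000125^(68/1000)·(1−e^(−0.04·77))/4.15 = 0.2059
IBU = (9.9/100)·66·0.2059·1000/20.7 = 64.9833
BU:GU = 64.9833/68

0.9556


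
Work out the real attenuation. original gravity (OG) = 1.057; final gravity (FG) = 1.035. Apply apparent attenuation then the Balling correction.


AA = (OG−FG)/(OG−1)·100;  RA = AA·0.8192
AA = (1.057 − 1.035)/(1.057 − 1)·100 = 38.5965
RA = 38.5965·0.8192

31.6182 %


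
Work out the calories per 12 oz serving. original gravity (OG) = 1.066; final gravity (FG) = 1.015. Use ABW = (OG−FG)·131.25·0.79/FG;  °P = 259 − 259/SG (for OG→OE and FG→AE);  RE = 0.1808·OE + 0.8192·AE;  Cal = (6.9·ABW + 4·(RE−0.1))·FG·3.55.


ABW = (1.066 − 1.015)·131.25·0.79/1.015 = 5.2099
OE = 259 − 259/1.066 = 16.0356 °P
AE = 259 − 259/1.015 = 3.8276 °P
RE = 0.1808·16.0356 + 0.8192·3.8276 = 6.0348 °P
Cal = (6.9·5.2099 + 4·(6.0348−0.1))·1.015·3.55

215.0694 kcal


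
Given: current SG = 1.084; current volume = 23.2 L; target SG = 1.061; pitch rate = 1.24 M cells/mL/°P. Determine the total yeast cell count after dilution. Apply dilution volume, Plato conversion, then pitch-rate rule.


V_w = V·((SG_c−1)/(SG_t−1)−1);  °P = 259 − 259/SG_t;  cells = rate·(V+V_w)·°P
V_w = 23.2·((1.084−1)/(1.061−1)−1) = 8.7475
V_final = 23.2 + 8.7475 = 31.9475
°P = 259 − 259/1.061 = 14.8907
cells = 1.24·31.9475·14.8907

589.8931 billion cells


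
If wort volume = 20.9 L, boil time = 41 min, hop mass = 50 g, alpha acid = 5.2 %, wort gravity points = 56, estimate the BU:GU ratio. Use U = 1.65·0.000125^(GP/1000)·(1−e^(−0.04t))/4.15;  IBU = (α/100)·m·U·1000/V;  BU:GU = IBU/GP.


U = 1.65·0.000125^(56/1000)·(1−e^(−0.04·41))/4.15 = 0.1937
IBU = (5.2/100)·50·0.1937·1000/20.9 = 24.1010
BU:GU = 24.1010/56

0.4304


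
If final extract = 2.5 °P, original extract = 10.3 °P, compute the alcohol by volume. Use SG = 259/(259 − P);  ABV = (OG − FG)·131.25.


OG = 259/(259 − 10.3) = 1.0414
FG = 259/(259 − 2.5) = 1.0097
ABV = (1.0414 − 1.0097)·131.25

4.1565 % ABV


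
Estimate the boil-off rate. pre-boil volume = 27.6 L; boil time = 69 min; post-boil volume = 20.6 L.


rate = (V_pre − V_post) / (t_min/60)
rate = (27.6 − 20.6) / (69/60)

6.0870 L/hr


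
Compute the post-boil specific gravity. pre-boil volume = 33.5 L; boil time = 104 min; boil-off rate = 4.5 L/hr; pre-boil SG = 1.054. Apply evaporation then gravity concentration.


V_post = V_pre − rate·(t/60);  SG_post = 1 + (SG_pre−1)·V_pre/V_post
V_post = 33.5 − 4.5·(104/60) = 25.7000
SG_post = 1 + (1.054 − 1)·33.5/25.7000

1.0704


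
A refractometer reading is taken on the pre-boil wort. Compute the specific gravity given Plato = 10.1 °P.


SG = 259/(259 − P)
SG = 259/(259 − 10.1)

1.0406


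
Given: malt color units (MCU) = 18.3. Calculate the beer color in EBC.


SRM = 1.4922·MCU^0.6859;  EBC = SRM·1.97
SRM = 1.4922·18.3^0.6859 = 10.9583
EBC = 10.9583·1.97

21.5878 EBC


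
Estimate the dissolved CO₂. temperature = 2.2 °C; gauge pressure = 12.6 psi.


vols = (P + 14.695)·(0.01821 + 0.09011·e^(−0.04·T))
vols = (12.6 + 14.695)·(0.01821 + 0.09011·e^(−0.04·2.2))

2.7494 volumes
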